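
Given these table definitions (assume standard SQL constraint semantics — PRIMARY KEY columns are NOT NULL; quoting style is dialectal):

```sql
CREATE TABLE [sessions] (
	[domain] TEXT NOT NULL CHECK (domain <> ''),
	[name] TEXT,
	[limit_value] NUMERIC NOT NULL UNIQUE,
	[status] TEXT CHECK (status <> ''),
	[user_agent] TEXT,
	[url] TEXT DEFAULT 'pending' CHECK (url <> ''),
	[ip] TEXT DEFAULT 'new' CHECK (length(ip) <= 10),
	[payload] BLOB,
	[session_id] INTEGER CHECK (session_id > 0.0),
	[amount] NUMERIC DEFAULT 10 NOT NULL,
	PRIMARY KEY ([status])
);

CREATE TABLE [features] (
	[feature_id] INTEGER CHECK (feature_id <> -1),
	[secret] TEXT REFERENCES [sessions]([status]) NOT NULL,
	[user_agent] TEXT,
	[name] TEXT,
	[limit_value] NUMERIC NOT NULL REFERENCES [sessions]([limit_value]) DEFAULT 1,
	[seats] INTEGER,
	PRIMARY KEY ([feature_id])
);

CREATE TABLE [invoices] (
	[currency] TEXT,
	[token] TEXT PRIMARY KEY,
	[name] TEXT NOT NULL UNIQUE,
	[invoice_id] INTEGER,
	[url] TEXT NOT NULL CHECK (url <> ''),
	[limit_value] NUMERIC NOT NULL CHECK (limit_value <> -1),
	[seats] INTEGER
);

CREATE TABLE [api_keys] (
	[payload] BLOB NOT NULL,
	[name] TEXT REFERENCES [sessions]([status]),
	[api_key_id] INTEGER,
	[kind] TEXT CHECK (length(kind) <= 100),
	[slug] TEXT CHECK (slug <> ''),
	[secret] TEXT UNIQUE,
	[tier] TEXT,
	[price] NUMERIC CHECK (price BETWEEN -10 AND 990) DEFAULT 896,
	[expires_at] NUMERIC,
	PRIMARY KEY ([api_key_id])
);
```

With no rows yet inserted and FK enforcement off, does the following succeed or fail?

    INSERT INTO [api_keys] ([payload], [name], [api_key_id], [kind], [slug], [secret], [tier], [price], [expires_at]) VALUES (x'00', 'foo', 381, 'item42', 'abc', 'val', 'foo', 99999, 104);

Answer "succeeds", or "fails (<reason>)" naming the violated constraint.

The value 99999 for price violates CHECK (price BETWEEN -10 AND 990).

fails (CHECK on price)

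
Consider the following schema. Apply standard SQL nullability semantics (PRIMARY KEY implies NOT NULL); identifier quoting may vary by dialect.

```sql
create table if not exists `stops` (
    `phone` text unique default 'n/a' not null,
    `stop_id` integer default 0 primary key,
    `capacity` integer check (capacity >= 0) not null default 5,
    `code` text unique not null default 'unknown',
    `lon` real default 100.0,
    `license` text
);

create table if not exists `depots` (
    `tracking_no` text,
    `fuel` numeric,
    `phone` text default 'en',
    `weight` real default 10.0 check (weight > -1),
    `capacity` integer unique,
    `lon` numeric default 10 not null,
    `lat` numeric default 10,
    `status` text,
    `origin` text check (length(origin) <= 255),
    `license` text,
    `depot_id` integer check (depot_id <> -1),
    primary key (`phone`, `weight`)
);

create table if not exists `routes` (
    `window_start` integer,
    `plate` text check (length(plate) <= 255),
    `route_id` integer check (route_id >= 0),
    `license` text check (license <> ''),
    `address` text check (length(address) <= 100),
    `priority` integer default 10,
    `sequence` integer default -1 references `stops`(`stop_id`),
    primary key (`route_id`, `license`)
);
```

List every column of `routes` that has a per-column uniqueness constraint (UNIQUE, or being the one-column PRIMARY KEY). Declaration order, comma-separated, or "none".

- window_start: no UNIQUE or single-column PK constraint.
- plate: no UNIQUE or single-column PK constraint.
- route_id: part of a composite PRIMARY KEY — only the tuple is unique, not this column on its own.
- license: part of a composite PRIMARY KEY — only the tuple is unique, not this column on its own.
- address: no UNIQUE or single-column PK constraint.
- priority: no UNIQUE or single-column PK constraint.
- sequence: no UNIQUE or single-column PK constraint.

none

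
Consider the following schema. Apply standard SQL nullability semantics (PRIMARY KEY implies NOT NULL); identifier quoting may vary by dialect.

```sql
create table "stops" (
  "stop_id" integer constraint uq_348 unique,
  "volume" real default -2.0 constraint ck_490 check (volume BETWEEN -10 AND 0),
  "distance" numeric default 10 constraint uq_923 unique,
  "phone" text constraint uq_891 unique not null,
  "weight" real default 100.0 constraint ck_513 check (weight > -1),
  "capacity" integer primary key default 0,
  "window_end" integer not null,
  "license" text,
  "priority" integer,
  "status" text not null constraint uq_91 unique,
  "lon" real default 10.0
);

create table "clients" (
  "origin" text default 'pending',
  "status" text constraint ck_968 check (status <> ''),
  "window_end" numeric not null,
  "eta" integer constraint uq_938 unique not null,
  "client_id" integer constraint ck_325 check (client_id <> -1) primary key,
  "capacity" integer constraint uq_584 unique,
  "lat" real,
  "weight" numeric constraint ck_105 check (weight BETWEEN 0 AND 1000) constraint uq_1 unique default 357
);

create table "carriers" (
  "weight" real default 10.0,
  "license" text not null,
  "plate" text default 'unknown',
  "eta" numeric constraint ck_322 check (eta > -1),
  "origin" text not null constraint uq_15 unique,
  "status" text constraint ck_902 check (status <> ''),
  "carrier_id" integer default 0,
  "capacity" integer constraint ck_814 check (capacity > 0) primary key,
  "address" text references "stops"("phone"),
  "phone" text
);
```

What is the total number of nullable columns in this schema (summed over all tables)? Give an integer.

stops: 7 nullable (stop_id, volume, distance, weight, license, priority, lon — PK (capacity) and explicit NOT NULL columns excluded).
clients: 5 nullable (origin, status, capacity, lat, weight — PK (client_id) and explicit NOT NULL columns excluded).
carriers: 7 nullable (weight, plate, eta, status, carrier_id, address, phone — PK (capacity) and explicit NOT NULL columns excluded).
Total: 7 + 5 + 7 = 19.

19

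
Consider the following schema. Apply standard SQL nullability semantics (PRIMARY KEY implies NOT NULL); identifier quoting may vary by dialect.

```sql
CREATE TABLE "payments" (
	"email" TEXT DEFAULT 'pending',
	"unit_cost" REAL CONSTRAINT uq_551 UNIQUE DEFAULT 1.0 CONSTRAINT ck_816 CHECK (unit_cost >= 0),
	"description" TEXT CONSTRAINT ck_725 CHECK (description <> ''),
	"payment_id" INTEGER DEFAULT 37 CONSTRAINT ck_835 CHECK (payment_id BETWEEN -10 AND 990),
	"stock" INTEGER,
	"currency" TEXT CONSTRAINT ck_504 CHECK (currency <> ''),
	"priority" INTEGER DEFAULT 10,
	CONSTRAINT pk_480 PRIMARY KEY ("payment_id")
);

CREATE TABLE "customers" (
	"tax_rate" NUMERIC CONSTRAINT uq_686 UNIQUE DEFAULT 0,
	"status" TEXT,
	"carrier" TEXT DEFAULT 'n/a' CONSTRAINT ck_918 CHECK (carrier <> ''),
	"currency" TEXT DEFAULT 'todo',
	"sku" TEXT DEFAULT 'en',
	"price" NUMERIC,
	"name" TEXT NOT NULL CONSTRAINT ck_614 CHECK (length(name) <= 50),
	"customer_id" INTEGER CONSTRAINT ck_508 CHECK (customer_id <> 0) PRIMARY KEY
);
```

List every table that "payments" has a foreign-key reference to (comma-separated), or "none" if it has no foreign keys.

No column in payments has a REFERENCES clause.

none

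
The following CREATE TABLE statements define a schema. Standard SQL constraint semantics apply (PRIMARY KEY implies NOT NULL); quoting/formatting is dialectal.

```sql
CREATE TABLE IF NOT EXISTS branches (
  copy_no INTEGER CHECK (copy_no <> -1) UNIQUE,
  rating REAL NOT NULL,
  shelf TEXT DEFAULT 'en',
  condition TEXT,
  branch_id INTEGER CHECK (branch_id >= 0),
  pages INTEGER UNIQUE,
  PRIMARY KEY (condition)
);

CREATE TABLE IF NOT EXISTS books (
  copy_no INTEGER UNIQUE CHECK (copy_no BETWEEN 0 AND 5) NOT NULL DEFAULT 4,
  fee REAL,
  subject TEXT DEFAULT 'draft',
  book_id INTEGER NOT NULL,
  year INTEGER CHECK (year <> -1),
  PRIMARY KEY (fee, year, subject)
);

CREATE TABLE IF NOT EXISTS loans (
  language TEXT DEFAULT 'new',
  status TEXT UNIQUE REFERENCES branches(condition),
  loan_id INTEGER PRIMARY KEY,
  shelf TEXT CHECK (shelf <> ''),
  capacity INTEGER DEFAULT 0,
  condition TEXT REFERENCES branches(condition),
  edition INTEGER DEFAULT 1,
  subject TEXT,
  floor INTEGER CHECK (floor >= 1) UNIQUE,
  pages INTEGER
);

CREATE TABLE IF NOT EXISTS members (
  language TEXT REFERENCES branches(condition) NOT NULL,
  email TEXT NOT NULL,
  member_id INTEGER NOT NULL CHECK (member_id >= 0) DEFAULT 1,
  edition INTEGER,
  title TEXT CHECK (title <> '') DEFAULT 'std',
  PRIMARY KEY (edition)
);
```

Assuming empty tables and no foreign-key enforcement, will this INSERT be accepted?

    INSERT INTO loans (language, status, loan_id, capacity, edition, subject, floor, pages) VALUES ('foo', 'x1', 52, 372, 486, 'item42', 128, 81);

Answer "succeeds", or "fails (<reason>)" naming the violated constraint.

NOT NULL columns: loan_id is supplied.
CHECK constraints: 128 satisfies (floor >= 1).
No constraint is violated.

succeeds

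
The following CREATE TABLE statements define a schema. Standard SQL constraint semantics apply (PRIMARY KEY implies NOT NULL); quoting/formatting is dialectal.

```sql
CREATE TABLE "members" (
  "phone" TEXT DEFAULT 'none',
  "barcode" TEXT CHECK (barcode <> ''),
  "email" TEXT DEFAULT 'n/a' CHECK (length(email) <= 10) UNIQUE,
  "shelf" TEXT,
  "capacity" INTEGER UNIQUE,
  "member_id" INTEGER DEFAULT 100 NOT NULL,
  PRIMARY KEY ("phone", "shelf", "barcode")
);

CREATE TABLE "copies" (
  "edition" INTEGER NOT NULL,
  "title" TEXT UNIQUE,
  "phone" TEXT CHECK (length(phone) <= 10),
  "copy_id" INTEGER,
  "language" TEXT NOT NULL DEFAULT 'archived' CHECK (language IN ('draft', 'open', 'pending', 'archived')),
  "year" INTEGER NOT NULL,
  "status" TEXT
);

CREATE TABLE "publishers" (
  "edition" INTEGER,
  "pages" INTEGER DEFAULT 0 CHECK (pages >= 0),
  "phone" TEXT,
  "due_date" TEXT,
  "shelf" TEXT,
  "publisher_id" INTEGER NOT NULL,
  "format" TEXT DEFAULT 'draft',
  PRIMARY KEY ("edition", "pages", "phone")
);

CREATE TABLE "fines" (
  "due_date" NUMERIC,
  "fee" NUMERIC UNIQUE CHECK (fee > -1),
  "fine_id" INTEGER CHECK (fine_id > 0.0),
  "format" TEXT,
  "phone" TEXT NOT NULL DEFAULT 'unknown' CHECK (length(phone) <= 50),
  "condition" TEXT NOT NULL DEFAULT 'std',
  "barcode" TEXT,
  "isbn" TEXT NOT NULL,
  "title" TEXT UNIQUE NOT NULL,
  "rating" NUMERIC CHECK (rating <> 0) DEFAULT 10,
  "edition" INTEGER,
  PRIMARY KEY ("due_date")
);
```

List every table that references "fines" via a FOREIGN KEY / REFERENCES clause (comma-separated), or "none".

none

No REFERENCES clause anywhere in the schema names fines.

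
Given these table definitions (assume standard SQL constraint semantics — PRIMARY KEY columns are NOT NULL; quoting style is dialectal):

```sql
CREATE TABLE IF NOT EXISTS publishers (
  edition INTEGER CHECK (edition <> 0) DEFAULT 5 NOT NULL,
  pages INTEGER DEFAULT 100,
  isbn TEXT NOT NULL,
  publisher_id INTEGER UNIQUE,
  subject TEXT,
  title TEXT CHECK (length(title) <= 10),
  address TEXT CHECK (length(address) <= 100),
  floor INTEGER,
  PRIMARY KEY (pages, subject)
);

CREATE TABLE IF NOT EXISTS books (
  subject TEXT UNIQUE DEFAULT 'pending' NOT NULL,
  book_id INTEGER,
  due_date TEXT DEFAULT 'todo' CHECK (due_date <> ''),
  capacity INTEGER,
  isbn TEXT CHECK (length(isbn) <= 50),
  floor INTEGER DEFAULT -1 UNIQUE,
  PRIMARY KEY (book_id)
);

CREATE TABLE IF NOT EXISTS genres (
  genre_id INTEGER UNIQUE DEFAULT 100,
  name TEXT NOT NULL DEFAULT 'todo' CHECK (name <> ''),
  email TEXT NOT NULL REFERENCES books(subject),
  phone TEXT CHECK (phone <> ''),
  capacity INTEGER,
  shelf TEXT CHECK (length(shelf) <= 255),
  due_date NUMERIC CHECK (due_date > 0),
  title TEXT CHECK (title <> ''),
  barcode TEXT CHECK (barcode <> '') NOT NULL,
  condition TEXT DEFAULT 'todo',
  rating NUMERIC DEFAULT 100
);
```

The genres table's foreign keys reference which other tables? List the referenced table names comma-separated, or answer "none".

books

- email REFERENCES books(subject).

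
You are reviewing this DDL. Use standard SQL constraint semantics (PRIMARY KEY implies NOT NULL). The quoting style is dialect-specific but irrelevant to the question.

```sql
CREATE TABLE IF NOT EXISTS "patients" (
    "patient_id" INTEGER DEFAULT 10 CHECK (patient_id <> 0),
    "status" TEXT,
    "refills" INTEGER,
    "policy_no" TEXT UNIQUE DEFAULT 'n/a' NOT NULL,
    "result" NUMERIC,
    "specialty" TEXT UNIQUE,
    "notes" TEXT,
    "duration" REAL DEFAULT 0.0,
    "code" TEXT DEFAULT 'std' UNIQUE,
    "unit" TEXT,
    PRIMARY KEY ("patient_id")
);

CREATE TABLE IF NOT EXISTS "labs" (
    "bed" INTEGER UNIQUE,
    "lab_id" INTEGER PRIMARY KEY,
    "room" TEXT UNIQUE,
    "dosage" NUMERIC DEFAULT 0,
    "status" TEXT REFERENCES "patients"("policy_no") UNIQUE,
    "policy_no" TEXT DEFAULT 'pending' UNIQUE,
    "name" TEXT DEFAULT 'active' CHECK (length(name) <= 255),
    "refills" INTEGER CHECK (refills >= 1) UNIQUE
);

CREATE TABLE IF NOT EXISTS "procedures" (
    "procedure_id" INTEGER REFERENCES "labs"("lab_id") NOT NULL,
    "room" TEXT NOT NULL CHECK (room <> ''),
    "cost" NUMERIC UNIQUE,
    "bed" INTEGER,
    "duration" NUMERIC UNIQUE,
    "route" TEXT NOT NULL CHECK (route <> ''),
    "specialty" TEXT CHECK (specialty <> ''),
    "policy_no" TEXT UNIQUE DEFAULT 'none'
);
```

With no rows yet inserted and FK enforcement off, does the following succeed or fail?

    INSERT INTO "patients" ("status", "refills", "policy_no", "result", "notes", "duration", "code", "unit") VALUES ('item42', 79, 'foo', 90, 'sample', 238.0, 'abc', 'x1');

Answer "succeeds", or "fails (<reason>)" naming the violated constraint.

succeeds

NOT NULL columns: patient_id defaults to 10; policy_no is supplied.
No constraint is violated.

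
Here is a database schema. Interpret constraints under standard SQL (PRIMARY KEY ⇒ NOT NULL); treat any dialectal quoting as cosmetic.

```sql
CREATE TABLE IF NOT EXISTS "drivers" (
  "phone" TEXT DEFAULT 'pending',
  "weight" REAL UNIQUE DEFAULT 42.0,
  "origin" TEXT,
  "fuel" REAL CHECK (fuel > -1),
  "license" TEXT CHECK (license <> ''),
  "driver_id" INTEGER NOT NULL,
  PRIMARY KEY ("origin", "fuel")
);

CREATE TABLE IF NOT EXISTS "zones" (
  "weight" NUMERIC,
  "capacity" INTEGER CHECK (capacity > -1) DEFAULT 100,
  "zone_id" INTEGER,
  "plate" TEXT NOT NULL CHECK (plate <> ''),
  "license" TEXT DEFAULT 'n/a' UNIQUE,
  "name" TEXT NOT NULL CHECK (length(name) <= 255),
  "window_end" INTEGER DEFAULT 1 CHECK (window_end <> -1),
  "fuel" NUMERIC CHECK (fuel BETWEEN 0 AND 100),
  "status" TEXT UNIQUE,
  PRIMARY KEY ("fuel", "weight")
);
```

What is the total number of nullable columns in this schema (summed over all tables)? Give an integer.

drivers: 3 nullable (phone, weight, license — PK (origin, fuel) and explicit NOT NULL columns excluded).
zones: 5 nullable (capacity, zone_id, license, window_end, status — PK (fuel, weight) and explicit NOT NULL columns excluded).
Total: 3 + 5 = 8.

8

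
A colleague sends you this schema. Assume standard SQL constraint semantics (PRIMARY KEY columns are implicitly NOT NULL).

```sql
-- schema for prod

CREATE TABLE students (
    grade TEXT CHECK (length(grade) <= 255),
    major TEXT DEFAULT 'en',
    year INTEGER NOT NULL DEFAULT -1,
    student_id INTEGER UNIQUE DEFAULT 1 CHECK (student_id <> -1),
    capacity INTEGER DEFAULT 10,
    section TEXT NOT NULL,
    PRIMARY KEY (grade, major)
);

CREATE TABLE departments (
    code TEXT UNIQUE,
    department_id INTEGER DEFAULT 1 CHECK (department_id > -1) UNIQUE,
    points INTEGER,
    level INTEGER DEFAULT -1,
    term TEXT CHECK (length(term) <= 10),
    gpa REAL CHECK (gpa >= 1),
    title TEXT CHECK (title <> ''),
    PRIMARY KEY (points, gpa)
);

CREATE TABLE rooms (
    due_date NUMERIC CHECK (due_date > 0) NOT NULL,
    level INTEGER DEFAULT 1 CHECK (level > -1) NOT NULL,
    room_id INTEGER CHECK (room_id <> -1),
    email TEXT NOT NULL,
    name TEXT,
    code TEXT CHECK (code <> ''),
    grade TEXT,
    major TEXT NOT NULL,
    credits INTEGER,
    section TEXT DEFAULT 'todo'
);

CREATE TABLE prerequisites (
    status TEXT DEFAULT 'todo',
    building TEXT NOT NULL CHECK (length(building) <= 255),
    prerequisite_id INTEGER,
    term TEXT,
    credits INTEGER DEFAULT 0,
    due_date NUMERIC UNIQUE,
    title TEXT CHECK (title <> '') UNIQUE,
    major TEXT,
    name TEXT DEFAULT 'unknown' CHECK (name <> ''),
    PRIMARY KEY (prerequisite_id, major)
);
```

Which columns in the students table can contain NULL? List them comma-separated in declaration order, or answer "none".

- grade: part of the PRIMARY KEY, which implies NOT NULL → not nullable.
- major: part of the PRIMARY KEY, which implies NOT NULL → not nullable.
- year: declared NOT NULL → not nullable.
- student_id: CHECK does not forbid NULL (a CHECK constraint passes when its expression is NULL) → nullable.
- capacity: DEFAULT only fills an omitted column; an explicit NULL is still allowed → nullable.
- section: declared NOT NULL → not nullable.

student_id, capacity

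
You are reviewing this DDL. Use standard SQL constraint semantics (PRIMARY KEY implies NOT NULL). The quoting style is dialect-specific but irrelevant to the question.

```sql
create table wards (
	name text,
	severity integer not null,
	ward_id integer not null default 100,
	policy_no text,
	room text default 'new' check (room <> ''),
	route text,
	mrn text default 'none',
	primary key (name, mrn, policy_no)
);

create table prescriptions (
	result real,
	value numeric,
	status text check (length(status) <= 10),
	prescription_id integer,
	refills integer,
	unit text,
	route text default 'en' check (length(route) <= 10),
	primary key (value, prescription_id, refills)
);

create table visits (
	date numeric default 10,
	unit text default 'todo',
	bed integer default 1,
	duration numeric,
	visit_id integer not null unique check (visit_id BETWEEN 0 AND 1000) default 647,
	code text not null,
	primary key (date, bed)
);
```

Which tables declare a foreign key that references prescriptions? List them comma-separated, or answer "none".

none

No REFERENCES clause anywhere in the schema names prescriptions.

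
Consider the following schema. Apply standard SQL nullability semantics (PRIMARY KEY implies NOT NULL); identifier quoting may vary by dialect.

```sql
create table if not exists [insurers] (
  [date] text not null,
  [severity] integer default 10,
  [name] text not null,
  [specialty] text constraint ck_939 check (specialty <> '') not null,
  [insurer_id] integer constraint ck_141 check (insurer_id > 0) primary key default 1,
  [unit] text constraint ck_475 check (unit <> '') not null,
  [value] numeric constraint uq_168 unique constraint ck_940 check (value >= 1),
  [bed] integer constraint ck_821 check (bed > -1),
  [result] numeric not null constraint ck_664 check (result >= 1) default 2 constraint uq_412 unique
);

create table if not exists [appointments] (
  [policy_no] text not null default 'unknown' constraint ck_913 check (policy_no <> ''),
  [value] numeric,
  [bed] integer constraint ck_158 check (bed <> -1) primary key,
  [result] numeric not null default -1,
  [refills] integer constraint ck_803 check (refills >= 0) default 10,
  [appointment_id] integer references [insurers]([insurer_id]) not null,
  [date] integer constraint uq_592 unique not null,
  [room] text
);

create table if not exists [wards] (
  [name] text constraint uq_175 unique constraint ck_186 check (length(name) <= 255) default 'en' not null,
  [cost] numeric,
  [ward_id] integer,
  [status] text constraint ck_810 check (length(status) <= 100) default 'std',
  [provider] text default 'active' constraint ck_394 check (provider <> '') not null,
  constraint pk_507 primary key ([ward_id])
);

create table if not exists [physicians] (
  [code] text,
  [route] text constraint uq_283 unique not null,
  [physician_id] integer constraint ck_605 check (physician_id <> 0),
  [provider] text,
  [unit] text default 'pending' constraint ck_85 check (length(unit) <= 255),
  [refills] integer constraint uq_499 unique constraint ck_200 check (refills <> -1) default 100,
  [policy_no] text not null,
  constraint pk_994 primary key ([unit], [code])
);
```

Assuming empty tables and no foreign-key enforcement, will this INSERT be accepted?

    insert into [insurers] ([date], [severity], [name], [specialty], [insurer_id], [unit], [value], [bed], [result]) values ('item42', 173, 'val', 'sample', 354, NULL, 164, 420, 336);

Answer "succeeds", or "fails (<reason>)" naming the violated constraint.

fails (NOT NULL on unit)

unit is explicitly set to NULL, but unit is declared NOT NULL.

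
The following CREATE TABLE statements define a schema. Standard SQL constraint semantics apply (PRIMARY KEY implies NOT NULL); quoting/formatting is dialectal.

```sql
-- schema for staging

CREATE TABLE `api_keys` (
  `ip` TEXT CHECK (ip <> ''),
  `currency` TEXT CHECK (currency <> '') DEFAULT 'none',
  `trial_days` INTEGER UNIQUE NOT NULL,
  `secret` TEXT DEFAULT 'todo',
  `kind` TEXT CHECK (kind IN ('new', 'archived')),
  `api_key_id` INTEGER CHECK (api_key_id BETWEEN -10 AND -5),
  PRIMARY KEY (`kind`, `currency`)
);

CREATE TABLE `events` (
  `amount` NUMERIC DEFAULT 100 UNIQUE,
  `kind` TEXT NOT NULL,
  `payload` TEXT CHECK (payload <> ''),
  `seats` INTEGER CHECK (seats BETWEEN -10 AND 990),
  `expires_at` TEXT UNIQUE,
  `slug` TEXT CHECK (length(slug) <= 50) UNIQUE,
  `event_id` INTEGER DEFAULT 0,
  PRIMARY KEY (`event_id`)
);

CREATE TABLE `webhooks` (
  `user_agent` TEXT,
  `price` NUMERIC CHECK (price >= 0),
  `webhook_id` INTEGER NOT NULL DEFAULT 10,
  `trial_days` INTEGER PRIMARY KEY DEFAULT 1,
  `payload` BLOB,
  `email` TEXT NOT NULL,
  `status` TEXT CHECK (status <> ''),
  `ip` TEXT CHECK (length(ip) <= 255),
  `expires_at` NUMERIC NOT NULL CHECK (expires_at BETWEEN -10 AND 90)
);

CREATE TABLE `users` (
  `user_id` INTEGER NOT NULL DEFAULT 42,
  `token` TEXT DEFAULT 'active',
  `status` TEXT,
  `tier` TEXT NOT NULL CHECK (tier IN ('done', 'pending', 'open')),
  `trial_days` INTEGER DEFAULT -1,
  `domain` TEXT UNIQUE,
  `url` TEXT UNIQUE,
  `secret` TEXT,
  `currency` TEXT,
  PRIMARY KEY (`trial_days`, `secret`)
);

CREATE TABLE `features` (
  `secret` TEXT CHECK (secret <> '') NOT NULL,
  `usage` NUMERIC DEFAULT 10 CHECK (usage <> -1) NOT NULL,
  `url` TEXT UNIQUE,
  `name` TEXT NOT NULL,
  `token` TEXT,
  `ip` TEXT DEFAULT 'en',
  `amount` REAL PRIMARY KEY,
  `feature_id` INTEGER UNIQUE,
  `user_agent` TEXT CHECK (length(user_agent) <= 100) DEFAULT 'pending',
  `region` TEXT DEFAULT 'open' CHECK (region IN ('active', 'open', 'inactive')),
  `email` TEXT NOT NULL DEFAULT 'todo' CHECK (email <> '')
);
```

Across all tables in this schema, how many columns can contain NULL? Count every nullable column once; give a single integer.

24

api_keys: 3 nullable (ip, secret, api_key_id — PK (kind, currency) and explicit NOT NULL columns excluded).
events: 5 nullable (amount, payload, seats, expires_at, slug — PK (event_id) and explicit NOT NULL columns excluded).
webhooks: 5 nullable (user_agent, price, payload, status, ip — PK (trial_days) and explicit NOT NULL columns excluded).
users: 5 nullable (token, status, domain, url, currency — PK (trial_days, secret) and explicit NOT NULL columns excluded).
features: 6 nullable (url, token, ip, feature_id, user_agent, region — PK (amount) and explicit NOT NULL columns excluded).
Total: 3 + 5 + 5 + 5 + 6 = 24.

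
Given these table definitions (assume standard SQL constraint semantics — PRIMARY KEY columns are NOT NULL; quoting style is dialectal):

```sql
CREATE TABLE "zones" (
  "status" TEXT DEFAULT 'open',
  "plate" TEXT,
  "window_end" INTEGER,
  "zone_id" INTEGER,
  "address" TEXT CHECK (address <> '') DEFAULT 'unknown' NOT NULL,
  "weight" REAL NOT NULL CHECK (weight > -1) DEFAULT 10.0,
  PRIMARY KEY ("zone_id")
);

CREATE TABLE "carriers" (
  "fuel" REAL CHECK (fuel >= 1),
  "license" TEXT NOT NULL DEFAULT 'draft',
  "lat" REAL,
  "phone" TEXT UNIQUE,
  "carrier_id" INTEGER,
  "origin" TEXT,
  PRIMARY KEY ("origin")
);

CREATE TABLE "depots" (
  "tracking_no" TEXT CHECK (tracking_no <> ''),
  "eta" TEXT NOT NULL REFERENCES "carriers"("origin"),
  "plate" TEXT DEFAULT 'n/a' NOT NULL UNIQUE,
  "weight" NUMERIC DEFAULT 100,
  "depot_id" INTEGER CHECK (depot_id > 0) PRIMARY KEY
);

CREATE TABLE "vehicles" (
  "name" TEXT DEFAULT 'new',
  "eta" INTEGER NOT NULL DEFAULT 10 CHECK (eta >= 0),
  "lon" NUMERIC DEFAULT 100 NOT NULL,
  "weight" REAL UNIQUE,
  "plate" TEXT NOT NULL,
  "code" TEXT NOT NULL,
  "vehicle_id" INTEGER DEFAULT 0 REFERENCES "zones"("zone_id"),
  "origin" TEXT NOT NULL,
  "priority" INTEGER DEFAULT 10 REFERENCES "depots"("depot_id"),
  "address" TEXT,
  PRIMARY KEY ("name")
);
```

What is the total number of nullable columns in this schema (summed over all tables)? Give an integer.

zones: 3 nullable (status, plate, window_end — PK (zone_id) and explicit NOT NULL columns excluded).
carriers: 4 nullable (fuel, lat, phone, carrier_id — PK (origin) and explicit NOT NULL columns excluded).
depots: 2 nullable (tracking_no, weight — PK (depot_id) and explicit NOT NULL columns excluded).
vehicles: 4 nullable (weight, vehicle_id, priority, address — PK (name) and explicit NOT NULL columns excluded).
Total: 3 + 4 + 2 + 4 = 13.

13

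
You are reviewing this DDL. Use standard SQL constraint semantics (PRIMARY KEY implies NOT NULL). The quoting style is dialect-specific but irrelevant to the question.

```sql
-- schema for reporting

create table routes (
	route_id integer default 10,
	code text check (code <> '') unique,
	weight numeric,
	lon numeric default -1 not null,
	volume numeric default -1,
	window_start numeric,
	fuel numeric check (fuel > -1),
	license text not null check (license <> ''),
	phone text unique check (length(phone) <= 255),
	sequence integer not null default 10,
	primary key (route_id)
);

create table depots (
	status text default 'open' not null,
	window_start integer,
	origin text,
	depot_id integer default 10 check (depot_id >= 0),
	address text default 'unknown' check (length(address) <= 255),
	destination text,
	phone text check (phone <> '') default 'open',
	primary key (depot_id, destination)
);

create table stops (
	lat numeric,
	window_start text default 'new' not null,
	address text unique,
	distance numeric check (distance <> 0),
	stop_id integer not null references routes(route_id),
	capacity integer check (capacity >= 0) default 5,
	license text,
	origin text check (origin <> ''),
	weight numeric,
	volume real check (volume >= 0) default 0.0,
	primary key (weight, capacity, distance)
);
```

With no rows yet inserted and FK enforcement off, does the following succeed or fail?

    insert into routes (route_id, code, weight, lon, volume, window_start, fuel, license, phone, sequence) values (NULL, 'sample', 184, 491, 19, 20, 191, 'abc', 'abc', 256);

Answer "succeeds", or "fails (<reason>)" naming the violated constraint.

route_id is explicitly set to NULL, but route_id is part of the PRIMARY KEY (implied NOT NULL).

fails (NOT NULL on route_id)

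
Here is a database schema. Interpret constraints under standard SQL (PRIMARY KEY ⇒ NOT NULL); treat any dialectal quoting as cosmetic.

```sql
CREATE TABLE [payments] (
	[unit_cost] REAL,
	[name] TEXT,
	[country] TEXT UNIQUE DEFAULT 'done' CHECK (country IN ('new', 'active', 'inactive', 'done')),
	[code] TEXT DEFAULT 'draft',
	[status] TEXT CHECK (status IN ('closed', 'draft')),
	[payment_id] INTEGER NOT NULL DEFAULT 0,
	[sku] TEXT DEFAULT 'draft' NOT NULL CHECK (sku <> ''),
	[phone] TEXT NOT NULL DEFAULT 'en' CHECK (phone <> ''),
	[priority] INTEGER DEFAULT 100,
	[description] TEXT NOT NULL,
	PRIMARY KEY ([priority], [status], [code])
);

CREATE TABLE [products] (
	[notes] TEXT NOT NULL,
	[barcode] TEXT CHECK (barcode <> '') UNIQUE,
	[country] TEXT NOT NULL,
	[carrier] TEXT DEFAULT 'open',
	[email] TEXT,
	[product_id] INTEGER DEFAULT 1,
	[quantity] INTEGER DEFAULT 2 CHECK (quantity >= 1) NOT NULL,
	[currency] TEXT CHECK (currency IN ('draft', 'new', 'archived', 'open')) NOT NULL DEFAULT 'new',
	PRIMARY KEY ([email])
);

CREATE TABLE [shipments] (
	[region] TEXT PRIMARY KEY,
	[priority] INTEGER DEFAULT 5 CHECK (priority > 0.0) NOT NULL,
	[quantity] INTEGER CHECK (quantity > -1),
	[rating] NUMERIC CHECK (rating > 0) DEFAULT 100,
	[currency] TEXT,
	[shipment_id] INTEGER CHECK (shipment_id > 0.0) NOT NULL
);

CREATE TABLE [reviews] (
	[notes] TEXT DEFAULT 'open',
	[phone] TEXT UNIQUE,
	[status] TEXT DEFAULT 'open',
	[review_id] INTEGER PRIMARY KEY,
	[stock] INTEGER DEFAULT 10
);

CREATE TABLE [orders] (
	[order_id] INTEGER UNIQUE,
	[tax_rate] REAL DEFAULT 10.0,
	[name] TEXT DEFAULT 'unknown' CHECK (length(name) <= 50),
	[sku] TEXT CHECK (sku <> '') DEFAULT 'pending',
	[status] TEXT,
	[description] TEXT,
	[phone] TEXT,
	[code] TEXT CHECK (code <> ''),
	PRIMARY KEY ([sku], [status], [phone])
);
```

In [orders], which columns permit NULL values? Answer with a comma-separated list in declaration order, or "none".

order_id, tax_rate, name, description, code

- order_id: UNIQUE does not imply NOT NULL → nullable.
- tax_rate: DEFAULT only fills an omitted column; an explicit NULL is still allowed → nullable.
- name: CHECK does not forbid NULL (a CHECK constraint passes when its expression is NULL) → nullable.
- sku: part of the PRIMARY KEY, which implies NOT NULL → not nullable.
- status: part of the PRIMARY KEY, which implies NOT NULL → not nullable.
- description: no NOT NULL constraint applies → nullable.
- phone: part of the PRIMARY KEY, which implies NOT NULL → not nullable.
- code: CHECK does not forbid NULL (a CHECK constraint passes when its expression is NULL) → nullable.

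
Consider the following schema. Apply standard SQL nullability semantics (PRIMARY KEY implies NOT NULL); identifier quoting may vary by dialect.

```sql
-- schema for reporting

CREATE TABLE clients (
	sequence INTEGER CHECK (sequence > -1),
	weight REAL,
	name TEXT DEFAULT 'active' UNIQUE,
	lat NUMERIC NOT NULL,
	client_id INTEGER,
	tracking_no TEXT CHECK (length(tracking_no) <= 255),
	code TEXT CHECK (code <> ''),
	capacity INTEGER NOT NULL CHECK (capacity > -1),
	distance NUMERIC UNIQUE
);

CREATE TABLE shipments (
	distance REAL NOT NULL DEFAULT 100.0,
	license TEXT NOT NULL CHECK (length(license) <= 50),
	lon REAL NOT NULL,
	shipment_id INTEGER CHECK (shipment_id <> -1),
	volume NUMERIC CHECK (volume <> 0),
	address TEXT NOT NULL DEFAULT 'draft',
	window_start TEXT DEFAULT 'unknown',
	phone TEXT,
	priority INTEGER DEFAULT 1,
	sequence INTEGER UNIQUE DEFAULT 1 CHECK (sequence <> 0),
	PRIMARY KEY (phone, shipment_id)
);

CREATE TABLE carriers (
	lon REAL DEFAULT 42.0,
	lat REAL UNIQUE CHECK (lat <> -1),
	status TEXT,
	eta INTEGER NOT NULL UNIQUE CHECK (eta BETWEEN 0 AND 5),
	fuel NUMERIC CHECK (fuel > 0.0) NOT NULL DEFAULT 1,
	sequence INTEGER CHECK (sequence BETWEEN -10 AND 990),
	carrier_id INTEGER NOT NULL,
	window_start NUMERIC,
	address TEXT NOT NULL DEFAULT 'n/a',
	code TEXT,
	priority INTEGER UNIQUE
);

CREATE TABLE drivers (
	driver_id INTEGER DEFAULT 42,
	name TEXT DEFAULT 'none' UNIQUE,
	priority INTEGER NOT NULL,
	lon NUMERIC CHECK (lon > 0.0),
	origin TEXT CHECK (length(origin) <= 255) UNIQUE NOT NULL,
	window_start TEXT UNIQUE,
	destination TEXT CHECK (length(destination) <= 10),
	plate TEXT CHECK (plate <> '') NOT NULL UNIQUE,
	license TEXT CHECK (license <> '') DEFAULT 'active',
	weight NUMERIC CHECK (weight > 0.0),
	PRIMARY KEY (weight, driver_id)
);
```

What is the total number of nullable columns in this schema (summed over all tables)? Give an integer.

23

clients: 7 nullable (sequence, weight, name, client_id, tracking_no, code, distance — PK none and explicit NOT NULL columns excluded).
shipments: 4 nullable (volume, window_start, priority, sequence — PK (phone, shipment_id) and explicit NOT NULL columns excluded).
carriers: 7 nullable (lon, lat, status, sequence, window_start, code, priority — PK none and explicit NOT NULL columns excluded).
drivers: 5 nullable (name, lon, window_start, destination, license — PK (weight, driver_id) and explicit NOT NULL columns excluded).
Total: 7 + 4 + 7 + 5 = 23.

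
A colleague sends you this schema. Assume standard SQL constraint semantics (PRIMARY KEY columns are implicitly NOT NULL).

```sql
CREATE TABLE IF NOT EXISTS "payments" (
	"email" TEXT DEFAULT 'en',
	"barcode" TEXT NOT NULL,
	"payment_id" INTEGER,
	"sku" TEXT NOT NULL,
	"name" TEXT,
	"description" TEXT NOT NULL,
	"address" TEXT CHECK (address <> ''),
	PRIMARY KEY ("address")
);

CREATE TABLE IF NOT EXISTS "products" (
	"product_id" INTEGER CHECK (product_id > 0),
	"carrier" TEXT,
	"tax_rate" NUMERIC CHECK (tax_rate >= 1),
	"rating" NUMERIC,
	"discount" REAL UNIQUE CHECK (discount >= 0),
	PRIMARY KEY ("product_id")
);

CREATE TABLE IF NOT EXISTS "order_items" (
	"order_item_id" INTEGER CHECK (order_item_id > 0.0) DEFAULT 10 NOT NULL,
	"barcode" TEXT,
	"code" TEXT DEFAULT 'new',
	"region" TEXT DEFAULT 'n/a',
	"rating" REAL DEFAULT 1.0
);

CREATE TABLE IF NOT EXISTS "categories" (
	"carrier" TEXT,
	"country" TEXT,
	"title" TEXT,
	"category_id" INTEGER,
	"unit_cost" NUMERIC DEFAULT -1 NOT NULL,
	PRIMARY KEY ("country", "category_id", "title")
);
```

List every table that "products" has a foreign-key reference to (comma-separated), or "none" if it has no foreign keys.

none

No column in products has a REFERENCES clause.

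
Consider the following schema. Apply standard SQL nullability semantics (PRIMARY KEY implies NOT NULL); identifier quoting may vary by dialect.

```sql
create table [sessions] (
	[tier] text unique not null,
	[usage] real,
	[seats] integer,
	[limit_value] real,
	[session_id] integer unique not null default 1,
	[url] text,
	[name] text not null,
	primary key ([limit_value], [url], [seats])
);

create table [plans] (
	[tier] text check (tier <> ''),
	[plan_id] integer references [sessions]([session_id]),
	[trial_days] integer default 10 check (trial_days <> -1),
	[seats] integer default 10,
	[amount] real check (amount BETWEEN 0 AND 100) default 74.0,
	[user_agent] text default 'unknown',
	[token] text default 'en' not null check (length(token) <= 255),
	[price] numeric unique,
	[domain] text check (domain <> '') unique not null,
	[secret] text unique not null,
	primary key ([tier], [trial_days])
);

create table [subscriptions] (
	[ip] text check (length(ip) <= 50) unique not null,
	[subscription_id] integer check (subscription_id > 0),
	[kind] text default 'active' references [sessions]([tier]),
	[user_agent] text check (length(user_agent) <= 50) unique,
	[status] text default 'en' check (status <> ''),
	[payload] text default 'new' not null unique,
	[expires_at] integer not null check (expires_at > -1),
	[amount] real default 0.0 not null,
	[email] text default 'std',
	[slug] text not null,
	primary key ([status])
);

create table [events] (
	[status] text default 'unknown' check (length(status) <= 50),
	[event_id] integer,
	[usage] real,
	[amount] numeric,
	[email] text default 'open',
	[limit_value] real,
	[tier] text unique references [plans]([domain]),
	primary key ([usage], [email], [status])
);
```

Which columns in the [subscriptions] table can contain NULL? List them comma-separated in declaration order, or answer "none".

subscription_id, kind, user_agent, email

- ip: declared NOT NULL → not nullable.
- subscription_id: CHECK does not forbid NULL (a CHECK constraint passes when its expression is NULL) → nullable.
- kind: a foreign key column may be NULL unless separately constrained → nullable.
- user_agent: CHECK does not forbid NULL (a CHECK constraint passes when its expression is NULL) → nullable.
- status: part of the PRIMARY KEY, which implies NOT NULL → not nullable.
- payload: declared NOT NULL → not nullable.
- expires_at: declared NOT NULL → not nullable.
- amount: declared NOT NULL → not nullable.
- email: DEFAULT only fills an omitted column; an explicit NULL is still allowed → nullable.
- slug: declared NOT NULL → not nullable.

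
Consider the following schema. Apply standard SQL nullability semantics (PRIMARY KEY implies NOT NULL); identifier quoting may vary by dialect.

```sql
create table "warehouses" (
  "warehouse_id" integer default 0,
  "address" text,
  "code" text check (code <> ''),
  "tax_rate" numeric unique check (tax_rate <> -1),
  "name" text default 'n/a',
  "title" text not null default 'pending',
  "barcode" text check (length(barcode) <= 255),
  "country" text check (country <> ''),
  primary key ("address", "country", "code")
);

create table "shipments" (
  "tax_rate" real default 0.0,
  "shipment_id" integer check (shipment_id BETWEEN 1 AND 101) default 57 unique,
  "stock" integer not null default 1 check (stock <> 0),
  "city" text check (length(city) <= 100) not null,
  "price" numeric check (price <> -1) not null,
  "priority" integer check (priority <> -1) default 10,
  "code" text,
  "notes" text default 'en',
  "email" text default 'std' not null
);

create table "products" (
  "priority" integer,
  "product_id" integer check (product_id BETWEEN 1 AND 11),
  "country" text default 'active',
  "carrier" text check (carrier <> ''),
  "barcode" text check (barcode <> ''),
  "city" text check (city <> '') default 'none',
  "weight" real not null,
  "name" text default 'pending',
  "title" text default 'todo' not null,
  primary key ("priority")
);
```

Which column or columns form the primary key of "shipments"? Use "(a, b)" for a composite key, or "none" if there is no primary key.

none

No column is declared PRIMARY KEY inline, and there is no table-level PRIMARY KEY clause in shipments.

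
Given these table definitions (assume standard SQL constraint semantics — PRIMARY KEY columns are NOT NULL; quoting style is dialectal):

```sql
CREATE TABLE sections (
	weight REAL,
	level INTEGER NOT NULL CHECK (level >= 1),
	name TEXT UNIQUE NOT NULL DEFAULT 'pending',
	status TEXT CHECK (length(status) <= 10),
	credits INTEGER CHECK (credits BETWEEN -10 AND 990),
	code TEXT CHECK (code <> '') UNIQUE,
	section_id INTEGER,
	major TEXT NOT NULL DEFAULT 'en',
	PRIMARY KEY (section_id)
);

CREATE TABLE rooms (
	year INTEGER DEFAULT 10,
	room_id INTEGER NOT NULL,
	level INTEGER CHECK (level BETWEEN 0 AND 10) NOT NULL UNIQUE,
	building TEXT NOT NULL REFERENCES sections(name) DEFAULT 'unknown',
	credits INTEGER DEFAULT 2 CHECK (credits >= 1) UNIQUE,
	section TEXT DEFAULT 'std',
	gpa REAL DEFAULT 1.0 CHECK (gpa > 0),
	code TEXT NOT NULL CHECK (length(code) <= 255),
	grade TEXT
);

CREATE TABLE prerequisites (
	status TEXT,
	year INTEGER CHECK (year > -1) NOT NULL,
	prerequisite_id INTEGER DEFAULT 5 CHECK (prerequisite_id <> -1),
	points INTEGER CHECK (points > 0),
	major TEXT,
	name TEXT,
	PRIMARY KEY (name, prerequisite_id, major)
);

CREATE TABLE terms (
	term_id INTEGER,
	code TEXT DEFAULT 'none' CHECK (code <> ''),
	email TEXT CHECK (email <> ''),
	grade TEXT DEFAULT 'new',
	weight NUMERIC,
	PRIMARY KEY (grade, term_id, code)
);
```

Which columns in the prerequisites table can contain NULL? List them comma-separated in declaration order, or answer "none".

status, points

- status: no NOT NULL constraint applies → nullable.
- year: declared NOT NULL → not nullable.
- prerequisite_id: part of the PRIMARY KEY, which implies NOT NULL → not nullable.
- points: CHECK does not forbid NULL (a CHECK constraint passes when its expression is NULL) → nullable.
- major: part of the PRIMARY KEY, which implies NOT NULL → not nullable.
- name: part of the PRIMARY KEY, which implies NOT NULL → not nullable.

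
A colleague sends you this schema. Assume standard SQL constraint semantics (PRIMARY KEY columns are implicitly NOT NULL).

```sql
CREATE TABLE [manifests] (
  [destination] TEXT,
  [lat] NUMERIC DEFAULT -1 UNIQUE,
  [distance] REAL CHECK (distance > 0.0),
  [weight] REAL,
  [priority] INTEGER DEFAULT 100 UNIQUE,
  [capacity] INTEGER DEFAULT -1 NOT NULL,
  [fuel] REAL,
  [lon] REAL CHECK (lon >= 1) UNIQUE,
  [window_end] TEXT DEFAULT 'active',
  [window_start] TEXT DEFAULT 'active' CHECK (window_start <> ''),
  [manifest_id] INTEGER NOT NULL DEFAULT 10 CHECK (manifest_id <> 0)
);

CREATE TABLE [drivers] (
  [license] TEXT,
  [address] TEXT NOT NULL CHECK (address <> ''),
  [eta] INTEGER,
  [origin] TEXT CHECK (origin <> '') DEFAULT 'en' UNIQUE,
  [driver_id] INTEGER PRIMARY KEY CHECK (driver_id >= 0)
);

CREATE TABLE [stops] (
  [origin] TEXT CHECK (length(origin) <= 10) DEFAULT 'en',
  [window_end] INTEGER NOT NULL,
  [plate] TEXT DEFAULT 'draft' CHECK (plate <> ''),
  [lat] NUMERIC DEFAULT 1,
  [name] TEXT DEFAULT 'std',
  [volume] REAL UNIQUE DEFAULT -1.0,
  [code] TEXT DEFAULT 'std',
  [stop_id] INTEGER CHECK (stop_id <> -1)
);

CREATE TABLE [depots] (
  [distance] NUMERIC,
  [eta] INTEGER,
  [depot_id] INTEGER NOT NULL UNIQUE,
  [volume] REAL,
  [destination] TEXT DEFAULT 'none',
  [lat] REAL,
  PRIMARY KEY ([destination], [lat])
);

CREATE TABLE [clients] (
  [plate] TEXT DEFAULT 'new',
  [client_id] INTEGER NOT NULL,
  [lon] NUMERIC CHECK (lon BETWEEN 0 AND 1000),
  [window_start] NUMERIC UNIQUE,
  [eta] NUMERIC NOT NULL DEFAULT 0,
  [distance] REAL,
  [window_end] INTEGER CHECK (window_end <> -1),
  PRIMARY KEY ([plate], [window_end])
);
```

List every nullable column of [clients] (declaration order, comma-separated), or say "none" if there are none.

lon, window_start, distance

- plate: part of the PRIMARY KEY, which implies NOT NULL → not nullable.
- client_id: declared NOT NULL → not nullable.
- lon: CHECK does not forbid NULL (a CHECK constraint passes when its expression is NULL) → nullable.
- window_start: UNIQUE does not imply NOT NULL → nullable.
- eta: declared NOT NULL → not nullable.
- distance: no NOT NULL constraint applies → nullable.
- window_end: part of the PRIMARY KEY, which implies NOT NULL → not nullable.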